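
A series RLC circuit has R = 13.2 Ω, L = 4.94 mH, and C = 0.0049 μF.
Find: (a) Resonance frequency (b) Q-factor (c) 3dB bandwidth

Step 1 — Resonance condition Im(Z)=0 gives ω₀ = 1/√(LC).
Step 2 — ω₀ = 1/√(0.00494·4.9e-09) = 2.033e+05 rad/s.
Step 3 — f₀ = ω₀/(2π) = 3.235e+04 Hz.
Step 4 — Series Q: Q = ω₀L/R = 2.033e+05·0.00494/13.2 = 76.07.
Step 5 — 3dB bandwidth: Δω = ω₀/Q = 2672 rad/s; BW = Δω/(2π) = 425.3 Hz.

(a) f₀ = 3.235e+04 Hz  (b) Q = 76.07  (c) BW = 425.3 Hz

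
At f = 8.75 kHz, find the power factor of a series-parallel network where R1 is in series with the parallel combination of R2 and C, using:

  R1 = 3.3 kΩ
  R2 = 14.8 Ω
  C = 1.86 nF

Step 1 — Angular frequency: ω = 2π·f = 2π·8750 = 5.498e+04 rad/s.
Step 2 — Component impedances:
  R1: Z = R = 3300 Ω
  R2: Z = R = 14.8 Ω
  C: Z = 1/(jωC) = -j/(ω·C) = 0 - j9779 Ω
Step 3 — Parallel branch: R2 || C = 1/(1/R2 + 1/C) = 14.8 - j0.0224 Ω.
Step 4 — Series with R1: Z_total = R1 + (R2 || C) = 3315 - j0.0224 Ω = 3315∠-0.0° Ω.
Step 5 — Power factor: PF = cos(φ) = Re(Z)/|Z| = 3315/3315 = 1.
Step 6 — Type: Im(Z) = -0.0224 ⇒ leading (phase φ = -0.0°).

PF = 1 (leading, φ = -0.0°)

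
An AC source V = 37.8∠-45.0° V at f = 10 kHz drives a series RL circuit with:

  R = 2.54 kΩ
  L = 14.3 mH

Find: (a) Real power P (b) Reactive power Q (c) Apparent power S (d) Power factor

Step 1 — Angular frequency: ω = 2π·f = 2π·1e+04 = 6.283e+04 rad/s.
Step 2 — Component impedances:
  R: Z = R = 2540 Ω
  L: Z = jωL = j·6.283e+04·0.0143 = 0 + j898.5 Ω
Step 3 — Series combination: Z_total = R + L = 2540 + j898.5 Ω = 2694∠19.5° Ω.
Step 4 — Source phasor: V = 37.8∠-45.0° V = 26.73 - j26.73 V.
Step 5 — Current: I = V / Z = 0.006044 - j0.01266 A = 0.01403∠-64.5° A.
Step 6 — Complex power: S = V·I* = 0.5 + j0.1769 VA.
Step 7 — Real power: P = Re(S) = 0.5 W.
Step 8 — Reactive power: Q = Im(S) = 0.1769 VAR.
Step 9 — Apparent power: |S| = 0.5303 VA.
Step 10 — Power factor: PF = P/|S| = 0.9428 (lagging).

(a) P = 0.5 W  (b) Q = 0.1769 VAR  (c) S = 0.5303 VA  (d) PF = 0.9428 (lagging)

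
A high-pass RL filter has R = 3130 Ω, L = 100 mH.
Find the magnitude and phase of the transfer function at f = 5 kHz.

Step 1 — Angular frequency: ω = 2π·5000 = 3.142e+04 rad/s.
Step 2 — Transfer function: H(jω) = jωL/(R + jωL).
Step 3 — Numerator jωL = j·3142; denominator R + jωL = 3130 + j3142.
Step 4 — H = 0.5018 + j0.5.
Step 5 — Magnitude: |H| = 0.7084 (-3.0 dB); phase: φ = 44.9°.

|H| = 0.7084 (-3.0 dB), φ = 44.9°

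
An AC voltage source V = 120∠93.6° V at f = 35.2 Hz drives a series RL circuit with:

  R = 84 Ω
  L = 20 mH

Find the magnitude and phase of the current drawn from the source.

Step 1 — Angular frequency: ω = 2π·f = 2π·35.2 = 221.2 rad/s.
Step 2 — Component impedances:
  R: Z = R = 84 Ω
  L: Z = jωL = j·221.2·0.02 = 0 + j4.423 Ω
Step 3 — Series combination: Z_total = R + L = 84 + j4.423 Ω = 84.12∠3.0° Ω.
Step 4 — Source phasor: V = 120∠93.6° V = -7.535 + j119.8 V.
Step 5 — Ohm's law: I = V / Z_total = (-7.535 + j119.8) / (84 + j4.423) = -0.01458 + j1.427 A.
Step 6 — Convert to polar: |I| = 1.427 A, ∠I = 90.6°.

I = 1.427∠90.6° A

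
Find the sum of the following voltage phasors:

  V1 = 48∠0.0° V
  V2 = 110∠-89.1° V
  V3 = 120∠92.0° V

Step 1 — Convert each phasor to rectangular form:
  V1 = 48·(cos(0.0°) + j·sin(0.0°)) = 48 V
  V2 = 110·(cos(-89.1°) + j·sin(-89.1°)) = 1.728 - j110 V
  V3 = 120·(cos(92.0°) + j·sin(92.0°)) = -4.188 + j119.9 V
Step 2 — Sum components: V_total = 45.54 + j9.94 V.
Step 3 — Convert to polar: |V_total| = 46.61 V, ∠V_total = 12.3°.

V_total = 46.61∠12.3° V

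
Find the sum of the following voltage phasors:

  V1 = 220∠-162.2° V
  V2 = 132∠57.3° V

Step 1 — Convert each phasor to rectangular form:
  V1 = 220·(cos(-162.2°) + j·sin(-162.2°)) = -209.5 - j67.25 V
  V2 = 132·(cos(57.3°) + j·sin(57.3°)) = 71.31 + j111.1 V
Step 2 — Sum components: V_total = -138.2 + j43.83 V.
Step 3 — Convert to polar: |V_total| = 144.9 V, ∠V_total = 162.4°.

V_total = 144.9∠162.4° V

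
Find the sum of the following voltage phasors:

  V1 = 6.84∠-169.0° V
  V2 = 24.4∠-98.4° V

Step 1 — Convert each phasor to rectangular form:
  V1 = 6.84·(cos(-169.0°) + j·sin(-169.0°)) = -6.714 - j1.305 V
  V2 = 24.4·(cos(-98.4°) + j·sin(-98.4°)) = -3.564 - j24.14 V
Step 2 — Sum components: V_total = -10.28 - j25.44 V.
Step 3 — Convert to polar: |V_total| = 27.44 V, ∠V_total = -112.0°.

V_total = 27.44∠-112.0° V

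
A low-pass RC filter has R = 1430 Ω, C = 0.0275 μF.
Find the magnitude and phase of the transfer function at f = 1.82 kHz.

Step 1 — Angular frequency: ω = 2π·1820 = 1.144e+04 rad/s.
Step 2 — Transfer function: H(jω) = 1/(1 + jωRC).
Step 3 — Denominator: 1 + jωRC = 1 + j·1.144e+04·1430·2.75e-08 = 1 + j0.4497.
Step 4 — H = 0.8318 - j0.3741.
Step 5 — Magnitude: |H| = 0.912 (-0.8 dB); phase: φ = -24.2°.

|H| = 0.912 (-0.8 dB), φ = -24.2°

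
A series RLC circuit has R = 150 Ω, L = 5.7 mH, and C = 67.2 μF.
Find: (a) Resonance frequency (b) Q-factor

Step 1 — Resonance condition Im(Z)=0 gives ω₀ = 1/√(LC).
Step 2 — ω₀ = 1/√(0.0057·6.72e-05) = 1616 rad/s.
Step 3 — f₀ = ω₀/(2π) = 257.2 Hz.
Step 4 — Series Q: Q = ω₀L/R = 1616·0.0057/150 = 0.0614.

(a) f₀ = 257.2 Hz  (b) Q = 0.0614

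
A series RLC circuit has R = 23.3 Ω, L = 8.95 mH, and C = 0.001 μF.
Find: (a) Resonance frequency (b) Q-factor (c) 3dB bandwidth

Step 1 — Resonance: ω₀ = 1/√(LC) = 1/√(0.00895·1e-09) = 3.343e+05 rad/s.
Step 2 — f₀ = ω₀/(2π) = 5.32e+04 Hz.
Step 3 — Series Q: Q = ω₀L/R = 3.343e+05·0.00895/23.3 = 128.4.
Step 4 — Bandwidth: Δω = ω₀/Q = 2603 rad/s; BW = Δω/(2π) = 414.3 Hz.

(a) f₀ = 5.32e+04 Hz  (b) Q = 128.4  (c) BW = 414.3 Hz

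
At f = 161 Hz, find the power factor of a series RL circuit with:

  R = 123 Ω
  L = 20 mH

Step 1 — Angular frequency: ω = 2π·f = 2π·161 = 1012 rad/s.
Step 2 — Component impedances:
  R: Z = R = 123 Ω
  L: Z = jωL = j·1012·0.02 = 0 + j20.23 Ω
Step 3 — Series combination: Z_total = R + L = 123 + j20.23 Ω = 124.7∠9.3° Ω.
Step 4 — Power factor: PF = cos(φ) = Re(Z)/|Z| = 123/124.653 = 0.9867.
Step 5 — Type: Im(Z) = 20.23 ⇒ lagging (phase φ = 9.3°).

PF = 0.9867 (lagging, φ = 9.3°)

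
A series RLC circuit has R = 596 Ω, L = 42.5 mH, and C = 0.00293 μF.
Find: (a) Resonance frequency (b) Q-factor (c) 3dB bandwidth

Step 1 — Resonance: ω₀ = 1/√(LC) = 1/√(0.0425·2.93e-09) = 8.961e+04 rad/s.
Step 2 — f₀ = ω₀/(2π) = 1.426e+04 Hz.
Step 3 — Series Q: Q = ω₀L/R = 8.961e+04·0.0425/596 = 6.39.
Step 4 — Bandwidth: Δω = ω₀/Q = 1.402e+04 rad/s; BW = Δω/(2π) = 2232 Hz.

(a) f₀ = 1.426e+04 Hz  (b) Q = 6.39  (c) BW = 2232 Hz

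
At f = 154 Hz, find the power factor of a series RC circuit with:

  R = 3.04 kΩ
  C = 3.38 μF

Step 1 — Angular frequency: ω = 2π·f = 2π·154 = 967.6 rad/s.
Step 2 — Component impedances:
  R: Z = R = 3040 Ω
  C: Z = 1/(jωC) = -j/(ω·C) = 0 - j305.8 Ω
Step 3 — Series combination: Z_total = R + C = 3040 - j305.8 Ω = 3055∠-5.7° Ω.
Step 4 — Power factor: PF = cos(φ) = Re(Z)/|Z| = 3040/3055.3 = 0.995.
Step 5 — Type: Im(Z) = -305.8 ⇒ leading (phase φ = -5.7°).

PF = 0.995 (leading, φ = -5.7°)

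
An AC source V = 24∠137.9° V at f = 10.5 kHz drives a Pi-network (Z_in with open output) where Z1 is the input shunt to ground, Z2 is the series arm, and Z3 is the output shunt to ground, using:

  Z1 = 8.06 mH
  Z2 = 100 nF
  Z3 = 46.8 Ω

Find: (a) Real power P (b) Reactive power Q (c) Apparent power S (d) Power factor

Step 1 — Angular frequency: ω = 2π·f = 2π·1.05e+04 = 6.597e+04 rad/s.
Step 2 — Component impedances:
  Z1: Z = jωL = j·6.597e+04·0.00806 = 0 + j531.7 Ω
  Z2: Z = 1/(jωC) = -j/(ω·C) = 0 - j151.6 Ω
  Z3: Z = R = 46.8 Ω
Step 3 — With open output, the series arm Z2 and the output shunt Z3 appear in series to ground: Z2 + Z3 = 46.8 - j151.6 Ω.
Step 4 — Parallel with input shunt Z1: Z_in = Z1 || (Z2 + Z3) = 90.19 - j200.9 Ω = 220.2∠-65.8° Ω.
Step 5 — Source phasor: V = 24∠137.9° V = -17.81 + j16.09 V.
Step 6 — Current: I = V / Z = -0.09977 - j0.04385 A = 0.109∠-156.3° A.
Step 7 — Complex power: S = V·I* = 1.071 - j2.386 VA.
Step 8 — Real power: P = Re(S) = 1.071 W.
Step 9 — Reactive power: Q = Im(S) = -2.386 VAR.
Step 10 — Apparent power: |S| = 2.616 VA.
Step 11 — Power factor: PF = P/|S| = 0.4095 (leading).

(a) P = 1.071 W  (b) Q = -2.386 VAR  (c) S = 2.616 VA  (d) PF = 0.4095 (leading)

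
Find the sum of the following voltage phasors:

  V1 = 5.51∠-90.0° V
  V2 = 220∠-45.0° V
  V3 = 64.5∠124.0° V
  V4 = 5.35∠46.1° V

Step 1 — Convert each phasor to rectangular form:
  V1 = 5.51·(cos(-90.0°) + j·sin(-90.0°)) = 0 - j5.51 V
  V2 = 220·(cos(-45.0°) + j·sin(-45.0°)) = 155.6 - j155.6 V
  V3 = 64.5·(cos(124.0°) + j·sin(124.0°)) = -36.07 + j53.47 V
  V4 = 5.35·(cos(46.1°) + j·sin(46.1°)) = 3.71 + j3.855 V
Step 2 — Sum components: V_total = 123.2 - j103.7 V.
Step 3 — Convert to polar: |V_total| = 161.1 V, ∠V_total = -40.1°.

V_total = 161.1∠-40.1° V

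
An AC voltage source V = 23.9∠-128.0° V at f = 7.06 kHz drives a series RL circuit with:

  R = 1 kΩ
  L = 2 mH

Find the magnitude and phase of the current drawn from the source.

Step 1 — Angular frequency: ω = 2π·f = 2π·7060 = 4.436e+04 rad/s.
Step 2 — Component impedances:
  R: Z = R = 1000 Ω
  L: Z = jωL = j·4.436e+04·0.002 = 0 + j88.72 Ω
Step 3 — Series combination: Z_total = R + L = 1000 + j88.72 Ω = 1004∠5.1° Ω.
Step 4 — Source phasor: V = 23.9∠-128.0° V = -14.71 - j18.83 V.
Step 5 — Ohm's law: I = V / Z_total = (-14.71 - j18.83) / (1000 + j88.72) = -0.01626 - j0.01739 A.
Step 6 — Convert to polar: |I| = 0.02381 A, ∠I = -133.1°.

I = 0.02381∠-133.1° A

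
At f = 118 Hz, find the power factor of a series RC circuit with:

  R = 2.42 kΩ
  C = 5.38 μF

Step 1 — Angular frequency: ω = 2π·f = 2π·118 = 741.4 rad/s.
Step 2 — Component impedances:
  R: Z = R = 2420 Ω
  C: Z = 1/(jωC) = -j/(ω·C) = 0 - j250.7 Ω
Step 3 — Series combination: Z_total = R + C = 2420 - j250.7 Ω = 2433∠-5.9° Ω.
Step 4 — Power factor: PF = cos(φ) = Re(Z)/|Z| = 2420/2433 = 0.9947.
Step 5 — Type: Im(Z) = -250.7 ⇒ leading (phase φ = -5.9°).

PF = 0.9947 (leading, φ = -5.9°)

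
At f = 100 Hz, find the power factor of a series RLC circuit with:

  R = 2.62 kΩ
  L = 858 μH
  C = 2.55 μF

Step 1 — Angular frequency: ω = 2π·f = 2π·100 = 628.3 rad/s.
Step 2 — Component impedances:
  R: Z = R = 2620 Ω
  L: Z = jωL = j·628.3·0.000858 = 0 + j0.5391 Ω
  C: Z = 1/(jωC) = -j/(ω·C) = 0 - j624.1 Ω
Step 3 — Series combination: Z_total = R + L + C = 2620 - j623.6 Ω = 2693∠-13.4° Ω.
Step 4 — Power factor: PF = cos(φ) = Re(Z)/|Z| = 2620/2693.2 = 0.9728.
Step 5 — Type: Im(Z) = -623.6 ⇒ leading (phase φ = -13.4°).

PF = 0.9728 (leading, φ = -13.4°)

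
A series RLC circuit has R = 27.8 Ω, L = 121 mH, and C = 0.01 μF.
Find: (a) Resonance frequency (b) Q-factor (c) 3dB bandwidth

Step 1 — Resonance: ω₀ = 1/√(LC) = 1/√(0.121·1e-08) = 2.875e+04 rad/s.
Step 2 — f₀ = ω₀/(2π) = 4575 Hz.
Step 3 — Series Q: Q = ω₀L/R = 2.875e+04·0.121/27.8 = 125.1.
Step 4 — Bandwidth: Δω = ω₀/Q = 229.8 rad/s; BW = Δω/(2π) = 36.57 Hz.

(a) f₀ = 4575 Hz  (b) Q = 125.1  (c) BW = 36.57 Hz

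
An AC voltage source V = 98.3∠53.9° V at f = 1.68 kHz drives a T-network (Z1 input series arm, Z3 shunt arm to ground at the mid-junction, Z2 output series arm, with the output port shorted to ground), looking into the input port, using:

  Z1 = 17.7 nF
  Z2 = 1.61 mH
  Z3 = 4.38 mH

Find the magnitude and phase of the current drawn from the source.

Step 1 — Angular frequency: ω = 2π·f = 2π·1680 = 1.056e+04 rad/s.
Step 2 — Component impedances:
  Z1: Z = 1/(jωC) = -j/(ω·C) = 0 - j5352 Ω
  Z2: Z = jωL = j·1.056e+04·0.00161 = 0 + j16.99 Ω
  Z3: Z = jωL = j·1.056e+04·0.00438 = 0 + j46.23 Ω
Step 3 — With the output port shorted to ground, the output series arm Z2 runs from the junction to ground; the shunt arm Z3 also runs from the junction to ground. They appear in parallel: Z3 || Z2 = 0 + j12.43 Ω.
Step 4 — Series with input arm Z1: Z_in = Z1 + (Z3 || Z2) = 0 - j5340 Ω = 5340∠-90.0° Ω.
Step 5 — Source phasor: V = 98.3∠53.9° V = 57.92 + j79.43 V.
Step 6 — Ohm's law: I = V / Z_total = (57.92 + j79.43) / (0 - j5340) = -0.01487 + j0.01085 A.
Step 7 — Convert to polar: |I| = 0.01841 A, ∠I = 143.9°.

I = 0.01841∠143.9° A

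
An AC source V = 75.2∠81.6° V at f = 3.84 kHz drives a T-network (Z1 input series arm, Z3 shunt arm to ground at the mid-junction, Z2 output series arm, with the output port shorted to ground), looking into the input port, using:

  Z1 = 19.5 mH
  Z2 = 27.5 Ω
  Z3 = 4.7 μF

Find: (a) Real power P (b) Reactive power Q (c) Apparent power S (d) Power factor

Step 1 — Angular frequency: ω = 2π·f = 2π·3840 = 2.413e+04 rad/s.
Step 2 — Component impedances:
  Z1: Z = jωL = j·2.413e+04·0.0195 = 0 + j470.5 Ω
  Z2: Z = R = 27.5 Ω
  Z3: Z = 1/(jωC) = -j/(ω·C) = 0 - j8.818 Ω
Step 3 — With the output port shorted to ground, the output series arm Z2 runs from the junction to ground; the shunt arm Z3 also runs from the junction to ground. They appear in parallel: Z3 || Z2 = 2.564 - j7.996 Ω.
Step 4 — Series with input arm Z1: Z_in = Z1 + (Z3 || Z2) = 2.564 + j462.5 Ω = 462.5∠89.7° Ω.
Step 5 — Source phasor: V = 75.2∠81.6° V = 10.99 + j74.39 V.
Step 6 — Current: I = V / Z = 0.161 - j0.02286 A = 0.1626∠-8.1° A.
Step 7 — Complex power: S = V·I* = 0.06779 + j12.23 VA.
Step 8 — Real power: P = Re(S) = 0.06779 W.
Step 9 — Reactive power: Q = Im(S) = 12.23 VAR.
Step 10 — Apparent power: |S| = 12.23 VA.
Step 11 — Power factor: PF = P/|S| = 0.005544 (lagging).

(a) P = 0.06779 W  (b) Q = 12.23 VAR  (c) S = 12.23 VA  (d) PF = 0.005544 (lagging)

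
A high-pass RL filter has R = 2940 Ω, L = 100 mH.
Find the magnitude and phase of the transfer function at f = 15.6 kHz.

Step 1 — Angular frequency: ω = 2π·1.56e+04 = 9.802e+04 rad/s.
Step 2 — Transfer function: H(jω) = jωL/(R + jωL).
Step 3 — Numerator jωL = j·9802; denominator R + jωL = 2940 + j9802.
Step 4 — H = 0.9175 + j0.2752.
Step 5 — Magnitude: |H| = 0.9578 (-0.4 dB); phase: φ = 16.7°.

|H| = 0.9578 (-0.4 dB), φ = 16.7°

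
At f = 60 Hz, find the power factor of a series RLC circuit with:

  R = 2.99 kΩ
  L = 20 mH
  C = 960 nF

Step 1 — Angular frequency: ω = 2π·f = 2π·60 = 377 rad/s.
Step 2 — Component impedances:
  R: Z = R = 2990 Ω
  L: Z = jωL = j·377·0.02 = 0 + j7.54 Ω
  C: Z = 1/(jωC) = -j/(ω·C) = 0 - j2763 Ω
Step 3 — Series combination: Z_total = R + L + C = 2990 - j2756 Ω = 4066∠-42.7° Ω.
Step 4 — Power factor: PF = cos(φ) = Re(Z)/|Z| = 2990/4066.1 = 0.7353.
Step 5 — Type: Im(Z) = -2756 ⇒ leading (phase φ = -42.7°).

PF = 0.7353 (leading, φ = -42.7°)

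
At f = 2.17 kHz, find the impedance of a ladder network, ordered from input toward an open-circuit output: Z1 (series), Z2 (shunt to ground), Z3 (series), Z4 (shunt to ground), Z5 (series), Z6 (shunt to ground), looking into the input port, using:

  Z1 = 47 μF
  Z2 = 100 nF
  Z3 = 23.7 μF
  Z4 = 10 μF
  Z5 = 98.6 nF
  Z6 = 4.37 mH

Step 1 — Angular frequency: ω = 2π·f = 2π·2170 = 1.363e+04 rad/s.
Step 2 — Component impedances:
  Z1: Z = 1/(jωC) = -j/(ω·C) = 0 - j1.56 Ω
  Z2: Z = 1/(jωC) = -j/(ω·C) = 0 - j733.4 Ω
  Z3: Z = 1/(jωC) = -j/(ω·C) = 0 - j3.095 Ω
  Z4: Z = 1/(jωC) = -j/(ω·C) = 0 - j7.334 Ω
  Z5: Z = 1/(jωC) = -j/(ω·C) = 0 - j743.8 Ω
  Z6: Z = jωL = j·1.363e+04·0.00437 = 0 + j59.58 Ω
Step 3 — Ladder network (open output): work backward from the far end, alternating series and parallel combinations. Z_in = 0 - j11.77 Ω = 11.77∠-90.0° Ω.

Z = 0 - j11.77 Ω = 11.77∠-90.0° Ω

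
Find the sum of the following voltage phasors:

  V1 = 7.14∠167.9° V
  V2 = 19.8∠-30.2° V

Step 1 — Convert each phasor to rectangular form:
  V1 = 7.14·(cos(167.9°) + j·sin(167.9°)) = -6.981 + j1.497 V
  V2 = 19.8·(cos(-30.2°) + j·sin(-30.2°)) = 17.11 - j9.96 V
Step 2 — Sum components: V_total = 10.13 - j8.463 V.
Step 3 — Convert to polar: |V_total| = 13.2 V, ∠V_total = -39.9°.

V_total = 13.2∠-39.9° V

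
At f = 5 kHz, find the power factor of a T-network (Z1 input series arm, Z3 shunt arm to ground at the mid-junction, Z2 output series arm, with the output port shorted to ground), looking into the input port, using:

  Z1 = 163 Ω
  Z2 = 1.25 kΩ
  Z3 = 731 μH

Step 1 — Angular frequency: ω = 2π·f = 2π·5000 = 3.142e+04 rad/s.
Step 2 — Component impedances:
  Z1: Z = R = 163 Ω
  Z2: Z = R = 1250 Ω
  Z3: Z = jωL = j·3.142e+04·0.000731 = 0 + j22.97 Ω
Step 3 — With the output port shorted to ground, the output series arm Z2 runs from the junction to ground; the shunt arm Z3 also runs from the junction to ground. They appear in parallel: Z3 || Z2 = 0.4218 + j22.96 Ω.
Step 4 — Series with input arm Z1: Z_in = Z1 + (Z3 || Z2) = 163.4 + j22.96 Ω = 165∠8.0° Ω.
Step 5 — Power factor: PF = cos(φ) = Re(Z)/|Z| = 163.4/165 = 0.9903.
Step 6 — Type: Im(Z) = 22.96 ⇒ lagging (phase φ = 8.0°).

PF = 0.9903 (lagging, φ = 8.0°)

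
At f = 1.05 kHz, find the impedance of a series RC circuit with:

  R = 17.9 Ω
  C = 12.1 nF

Step 1 — Angular frequency: ω = 2π·f = 2π·1050 = 6597 rad/s.
Step 2 — Component impedances:
  R: Z = R = 17.9 Ω
  C: Z = 1/(jωC) = -j/(ω·C) = 0 - j1.253e+04 Ω
Step 3 — Series combination: Z_total = R + C = 17.9 - j1.253e+04 Ω = 1.253e+04∠-89.9° Ω.

Z = 17.9 - j1.253e+04 Ω = 1.253e+04∠-89.9° Ω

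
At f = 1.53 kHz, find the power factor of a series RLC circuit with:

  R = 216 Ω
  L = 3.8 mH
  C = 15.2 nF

Step 1 — Angular frequency: ω = 2π·f = 2π·1530 = 9613 rad/s.
Step 2 — Component impedances:
  R: Z = R = 216 Ω
  L: Z = jωL = j·9613·0.0038 = 0 + j36.53 Ω
  C: Z = 1/(jωC) = -j/(ω·C) = 0 - j6844 Ω
Step 3 — Series combination: Z_total = R + L + C = 216 - j6807 Ω = 6811∠-88.2° Ω.
Step 4 — Power factor: PF = cos(φ) = Re(Z)/|Z| = 216/6810.5 = 0.03172.
Step 5 — Type: Im(Z) = -6807 ⇒ leading (phase φ = -88.2°).

PF = 0.03172 (leading, φ = -88.2°)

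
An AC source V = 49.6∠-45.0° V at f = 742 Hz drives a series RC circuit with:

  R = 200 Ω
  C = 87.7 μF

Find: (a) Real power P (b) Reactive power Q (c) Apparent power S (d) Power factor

Step 1 — Angular frequency: ω = 2π·f = 2π·742 = 4662 rad/s.
Step 2 — Component impedances:
  R: Z = R = 200 Ω
  C: Z = 1/(jωC) = -j/(ω·C) = 0 - j2.446 Ω
Step 3 — Series combination: Z_total = R + C = 200 - j2.446 Ω = 200∠-0.7° Ω.
Step 4 — Source phasor: V = 49.6∠-45.0° V = 35.07 - j35.07 V.
Step 5 — Current: I = V / Z = 0.1775 - j0.1732 A = 0.248∠-44.3° A.
Step 6 — Complex power: S = V·I* = 12.3 - j0.1504 VA.
Step 7 — Real power: P = Re(S) = 12.3 W.
Step 8 — Reactive power: Q = Im(S) = -0.1504 VAR.
Step 9 — Apparent power: |S| = 12.3 VA.
Step 10 — Power factor: PF = P/|S| = 0.9999 (leading).

(a) P = 12.3 W  (b) Q = -0.1504 VAR  (c) S = 12.3 VA  (d) PF = 0.9999 (leading)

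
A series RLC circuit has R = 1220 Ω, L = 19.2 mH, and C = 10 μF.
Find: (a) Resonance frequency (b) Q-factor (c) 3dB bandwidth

Step 1 — Resonance: ω₀ = 1/√(LC) = 1/√(0.0192·1e-05) = 2282 rad/s.
Step 2 — f₀ = ω₀/(2π) = 363.2 Hz.
Step 3 — Series Q: Q = ω₀L/R = 2282·0.0192/1220 = 0.03592.
Step 4 — Bandwidth: Δω = ω₀/Q = 6.354e+04 rad/s; BW = Δω/(2π) = 1.011e+04 Hz.

(a) f₀ = 363.2 Hz  (b) Q = 0.03592  (c) BW = 1.011e+04 Hz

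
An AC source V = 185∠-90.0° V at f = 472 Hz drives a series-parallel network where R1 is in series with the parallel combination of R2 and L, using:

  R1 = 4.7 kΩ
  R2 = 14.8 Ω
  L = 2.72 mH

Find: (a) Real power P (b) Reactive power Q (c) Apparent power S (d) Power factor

Step 1 — Angular frequency: ω = 2π·f = 2π·472 = 2966 rad/s.
Step 2 — Component impedances:
  R1: Z = R = 4700 Ω
  R2: Z = R = 14.8 Ω
  L: Z = jωL = j·2966·0.00272 = 0 + j8.067 Ω
Step 3 — Parallel branch: R2 || L = 1/(1/R2 + 1/L) = 3.39 + j6.219 Ω.
Step 4 — Series with R1: Z_total = R1 + (R2 || L) = 4703 + j6.219 Ω = 4703∠0.1° Ω.
Step 5 — Source phasor: V = 185∠-90.0° V = 0 - j185 V.
Step 6 — Current: I = V / Z = -5.201e-05 - j0.03933 A = 0.03933∠-90.1° A.
Step 7 — Complex power: S = V·I* = 7.277 + j0.009622 VA.
Step 8 — Real power: P = Re(S) = 7.277 W.
Step 9 — Reactive power: Q = Im(S) = 0.009622 VAR.
Step 10 — Apparent power: |S| = 7.277 VA.
Step 11 — Power factor: PF = P/|S| = 1 (lagging).

(a) P = 7.277 W  (b) Q = 0.009622 VAR  (c) S = 7.277 VA  (d) PF = 1 (lagging)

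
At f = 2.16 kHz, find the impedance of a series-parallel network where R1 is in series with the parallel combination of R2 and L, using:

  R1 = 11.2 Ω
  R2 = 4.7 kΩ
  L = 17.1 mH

Step 1 — Angular frequency: ω = 2π·f = 2π·2160 = 1.357e+04 rad/s.
Step 2 — Component impedances:
  R1: Z = R = 11.2 Ω
  R2: Z = R = 4700 Ω
  L: Z = jωL = j·1.357e+04·0.0171 = 0 + j232.1 Ω
Step 3 — Parallel branch: R2 || L = 1/(1/R2 + 1/L) = 11.43 + j231.5 Ω.
Step 4 — Series with R1: Z_total = R1 + (R2 || L) = 22.63 + j231.5 Ω = 232.6∠84.4° Ω.

Z = 22.63 + j231.5 Ω = 232.6∠84.4° Ω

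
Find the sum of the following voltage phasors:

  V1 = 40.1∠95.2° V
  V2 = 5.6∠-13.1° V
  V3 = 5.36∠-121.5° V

Step 1 — Convert each phasor to rectangular form:
  V1 = 40.1·(cos(95.2°) + j·sin(95.2°)) = -3.634 + j39.93 V
  V2 = 5.6·(cos(-13.1°) + j·sin(-13.1°)) = 5.454 - j1.269 V
  V3 = 5.36·(cos(-121.5°) + j·sin(-121.5°)) = -2.801 - j4.57 V
Step 2 — Sum components: V_total = -0.9807 + j34.1 V.
Step 3 — Convert to polar: |V_total| = 34.11 V, ∠V_total = 91.6°.

V_total = 34.11∠91.6° V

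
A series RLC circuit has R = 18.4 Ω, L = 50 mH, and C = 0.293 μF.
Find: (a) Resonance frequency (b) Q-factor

Step 1 — Resonance condition Im(Z)=0 gives ω₀ = 1/√(LC).
Step 2 — ω₀ = 1/√(0.05·2.93e-07) = 8262 rad/s.
Step 3 — f₀ = ω₀/(2π) = 1315 Hz.
Step 4 — Series Q: Q = ω₀L/R = 8262·0.05/18.4 = 22.45.

(a) f₀ = 1315 Hz  (b) Q = 22.45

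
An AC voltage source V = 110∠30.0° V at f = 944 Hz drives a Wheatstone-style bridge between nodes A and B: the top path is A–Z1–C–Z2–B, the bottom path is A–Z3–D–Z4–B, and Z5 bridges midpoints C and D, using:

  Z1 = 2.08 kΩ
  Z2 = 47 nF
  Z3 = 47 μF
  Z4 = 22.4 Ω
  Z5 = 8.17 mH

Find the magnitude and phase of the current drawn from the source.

Step 1 — Angular frequency: ω = 2π·f = 2π·944 = 5931 rad/s.
Step 2 — Component impedances:
  Z1: Z = R = 2080 Ω
  Z2: Z = 1/(jωC) = -j/(ω·C) = 0 - j3587 Ω
  Z3: Z = 1/(jωC) = -j/(ω·C) = 0 - j3.587 Ω
  Z4: Z = R = 22.4 Ω
  Z5: Z = jωL = j·5931·0.00817 = 0 + j48.46 Ω
Step 3 — Bridge requires nodal analysis (the Z5 bridge couples midpoints C and D, so the two paths cannot be reduced to a simple series/parallel combination). Setting node B to ground and injecting 1 A at node A, the 3-node admittance system at A, C, D solves to V_A = Z_AB = 22.41 - j3.73 Ω = 22.71∠-9.5° Ω.
Step 4 — Source phasor: V = 110∠30.0° V = 95.26 + j55 V.
Step 5 — Ohm's law: I = V / Z_total = (95.26 + j55) / (22.41 - j3.73) = 3.739 + j3.077 A.
Step 6 — Convert to polar: |I| = 4.843 A, ∠I = 39.5°.

I = 4.843∠39.5° A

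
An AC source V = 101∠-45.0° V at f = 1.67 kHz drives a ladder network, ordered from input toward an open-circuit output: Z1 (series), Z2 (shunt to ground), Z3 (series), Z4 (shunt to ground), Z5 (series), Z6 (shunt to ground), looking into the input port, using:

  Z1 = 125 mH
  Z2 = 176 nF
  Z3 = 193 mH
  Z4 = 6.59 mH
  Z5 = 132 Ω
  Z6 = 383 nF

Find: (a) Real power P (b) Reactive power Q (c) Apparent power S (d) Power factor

Step 1 — Angular frequency: ω = 2π·f = 2π·1670 = 1.049e+04 rad/s.
Step 2 — Component impedances:
  Z1: Z = jωL = j·1.049e+04·0.125 = 0 + j1312 Ω
  Z2: Z = 1/(jωC) = -j/(ω·C) = 0 - j541.5 Ω
  Z3: Z = jωL = j·1.049e+04·0.193 = 0 + j2025 Ω
  Z4: Z = jωL = j·1.049e+04·0.00659 = 0 + j69.15 Ω
  Z5: Z = R = 132 Ω
  Z6: Z = 1/(jωC) = -j/(ω·C) = 0 - j248.8 Ω
Step 3 — Ladder network (open output): work backward from the far end, alternating series and parallel combinations. Z_in = 1.51 + j583.4 Ω = 583.4∠89.9° Ω.
Step 4 — Source phasor: V = 101∠-45.0° V = 71.42 - j71.42 V.
Step 5 — Current: I = V / Z = -0.1221 - j0.1227 A = 0.1731∠-134.9° A.
Step 6 — Complex power: S = V·I* = 0.04526 + j17.49 VA.
Step 7 — Real power: P = Re(S) = 0.04526 W.
Step 8 — Reactive power: Q = Im(S) = 17.49 VAR.
Step 9 — Apparent power: |S| = 17.49 VA.
Step 10 — Power factor: PF = P/|S| = 0.002589 (lagging).

(a) P = 0.04526 W  (b) Q = 17.49 VAR  (c) S = 17.49 VA  (d) PF = 0.002589 (lagging)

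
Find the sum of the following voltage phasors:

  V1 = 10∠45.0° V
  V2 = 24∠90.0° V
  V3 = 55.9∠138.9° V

Step 1 — Convert each phasor to rectangular form:
  V1 = 10·(cos(45.0°) + j·sin(45.0°)) = 7.071 + j7.071 V
  V2 = 24·(cos(90.0°) + j·sin(90.0°)) = 0 + j24 V
  V3 = 55.9·(cos(138.9°) + j·sin(138.9°)) = -42.12 + j36.75 V
Step 2 — Sum components: V_total = -35.05 + j67.82 V.
Step 3 — Convert to polar: |V_total| = 76.34 V, ∠V_total = 117.3°.

V_total = 76.34∠117.3° V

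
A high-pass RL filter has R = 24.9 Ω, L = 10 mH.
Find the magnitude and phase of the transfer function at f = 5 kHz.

Step 1 — Angular frequency: ω = 2π·5000 = 3.142e+04 rad/s.
Step 2 — Transfer function: H(jω) = jωL/(R + jωL).
Step 3 — Numerator jωL = j·314.2; denominator R + jωL = 24.9 + j314.2.
Step 4 — H = 0.9938 + j0.07876.
Step 5 — Magnitude: |H| = 0.9969 (-0.0 dB); phase: φ = 4.5°.

|H| = 0.9969 (-0.0 dB), φ = 4.5°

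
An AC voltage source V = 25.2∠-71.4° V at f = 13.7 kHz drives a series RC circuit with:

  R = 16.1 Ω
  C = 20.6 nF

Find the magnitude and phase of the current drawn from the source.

Step 1 — Angular frequency: ω = 2π·f = 2π·1.37e+04 = 8.608e+04 rad/s.
Step 2 — Component impedances:
  R: Z = R = 16.1 Ω
  C: Z = 1/(jωC) = -j/(ω·C) = 0 - j563.9 Ω
Step 3 — Series combination: Z_total = R + C = 16.1 - j563.9 Ω = 564.2∠-88.4° Ω.
Step 4 — Source phasor: V = 25.2∠-71.4° V = 8.038 - j23.88 V.
Step 5 — Ohm's law: I = V / Z_total = (8.038 - j23.88) / (16.1 - j563.9) = 0.04272 + j0.01303 A.
Step 6 — Convert to polar: |I| = 0.04467 A, ∠I = 17.0°.

I = 0.04467∠17.0° A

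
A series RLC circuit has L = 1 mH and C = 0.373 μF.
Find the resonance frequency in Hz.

Step 1 — Resonance condition Im(Z)=0 gives ω₀ = 1/√(LC).
Step 2 — ω₀ = 1/√(0.001·3.73e-07) = 5.178e+04 rad/s.
Step 3 — f₀ = ω₀/(2π) = 8241 Hz.

f₀ = 8241 Hz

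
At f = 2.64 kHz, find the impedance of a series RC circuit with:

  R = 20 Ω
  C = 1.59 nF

Step 1 — Angular frequency: ω = 2π·f = 2π·2640 = 1.659e+04 rad/s.
Step 2 — Component impedances:
  R: Z = R = 20 Ω
  C: Z = 1/(jωC) = -j/(ω·C) = 0 - j3.792e+04 Ω
Step 3 — Series combination: Z_total = R + C = 20 - j3.792e+04 Ω = 3.792e+04∠-90.0° Ω.

Z = 20 - j3.792e+04 Ω = 3.792e+04∠-90.0° Ω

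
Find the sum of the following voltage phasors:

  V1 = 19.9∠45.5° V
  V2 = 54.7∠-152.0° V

Step 1 — Convert each phasor to rectangular form:
  V1 = 19.9·(cos(45.5°) + j·sin(45.5°)) = 13.95 + j14.19 V
  V2 = 54.7·(cos(-152.0°) + j·sin(-152.0°)) = -48.3 - j25.68 V
Step 2 — Sum components: V_total = -34.35 - j11.49 V.
Step 3 — Convert to polar: |V_total| = 36.22 V, ∠V_total = -161.5°.

V_total = 36.22∠-161.5° V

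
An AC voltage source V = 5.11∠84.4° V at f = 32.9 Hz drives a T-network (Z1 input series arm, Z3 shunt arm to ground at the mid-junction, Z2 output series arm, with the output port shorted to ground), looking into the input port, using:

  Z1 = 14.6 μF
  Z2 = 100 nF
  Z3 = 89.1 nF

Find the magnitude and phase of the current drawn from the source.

Step 1 — Angular frequency: ω = 2π·f = 2π·32.9 = 206.7 rad/s.
Step 2 — Component impedances:
  Z1: Z = 1/(jωC) = -j/(ω·C) = 0 - j331.3 Ω
  Z2: Z = 1/(jωC) = -j/(ω·C) = 0 - j4.838e+04 Ω
  Z3: Z = 1/(jωC) = -j/(ω·C) = 0 - j5.429e+04 Ω
Step 3 — With the output port shorted to ground, the output series arm Z2 runs from the junction to ground; the shunt arm Z3 also runs from the junction to ground. They appear in parallel: Z3 || Z2 = 0 - j2.558e+04 Ω.
Step 4 — Series with input arm Z1: Z_in = Z1 + (Z3 || Z2) = 0 - j2.591e+04 Ω = 2.591e+04∠-90.0° Ω.
Step 5 — Source phasor: V = 5.11∠84.4° V = 0.4986 + j5.086 V.
Step 6 — Ohm's law: I = V / Z_total = (0.4986 + j5.086) / (0 - j2.591e+04) = -0.0001963 + j1.924e-05 A.
Step 7 — Convert to polar: |I| = 0.0001972 A, ∠I = 174.4°.

I = 0.0001972∠174.4° A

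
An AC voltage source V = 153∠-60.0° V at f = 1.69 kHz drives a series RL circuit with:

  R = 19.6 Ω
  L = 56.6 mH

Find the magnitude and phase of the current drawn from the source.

Step 1 — Angular frequency: ω = 2π·f = 2π·1690 = 1.062e+04 rad/s.
Step 2 — Component impedances:
  R: Z = R = 19.6 Ω
  L: Z = jωL = j·1.062e+04·0.0566 = 0 + j601 Ω
Step 3 — Series combination: Z_total = R + L = 19.6 + j601 Ω = 601.3∠88.1° Ω.
Step 4 — Source phasor: V = 153∠-60.0° V = 76.5 - j132.5 V.
Step 5 — Ohm's law: I = V / Z_total = (76.5 - j132.5) / (19.6 + j601) = -0.2161 - j0.1343 A.
Step 6 — Convert to polar: |I| = 0.2544 A, ∠I = -148.1°.

I = 0.2544∠-148.1° A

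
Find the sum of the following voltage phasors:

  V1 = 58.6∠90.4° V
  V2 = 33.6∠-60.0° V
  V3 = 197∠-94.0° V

Step 1 — Convert each phasor to rectangular form:
  V1 = 58.6·(cos(90.4°) + j·sin(90.4°)) = -0.4091 + j58.6 V
  V2 = 33.6·(cos(-60.0°) + j·sin(-60.0°)) = 16.8 - j29.1 V
  V3 = 197·(cos(-94.0°) + j·sin(-94.0°)) = -13.74 - j196.5 V
Step 2 — Sum components: V_total = 2.649 - j167 V.
Step 3 — Convert to polar: |V_total| = 167 V, ∠V_total = -89.1°.

V_total = 167∠-89.1° V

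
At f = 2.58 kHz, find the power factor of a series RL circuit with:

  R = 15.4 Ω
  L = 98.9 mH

Step 1 — Angular frequency: ω = 2π·f = 2π·2580 = 1.621e+04 rad/s.
Step 2 — Component impedances:
  R: Z = R = 15.4 Ω
  L: Z = jωL = j·1.621e+04·0.0989 = 0 + j1603 Ω
Step 3 — Series combination: Z_total = R + L = 15.4 + j1603 Ω = 1603∠89.4° Ω.
Step 4 — Power factor: PF = cos(φ) = Re(Z)/|Z| = 15.4/1603.3 = 0.009605.
Step 5 — Type: Im(Z) = 1603 ⇒ lagging (phase φ = 89.4°).

PF = 0.009605 (lagging, φ = 89.4°)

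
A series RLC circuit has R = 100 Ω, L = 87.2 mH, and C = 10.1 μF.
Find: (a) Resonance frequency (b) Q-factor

Step 1 — Resonance condition Im(Z)=0 gives ω₀ = 1/√(LC).
Step 2 — ω₀ = 1/√(0.0872·1.01e-05) = 1066 rad/s.
Step 3 — f₀ = ω₀/(2π) = 169.6 Hz.
Step 4 — Series Q: Q = ω₀L/R = 1066·0.0872/100 = 0.9292.

(a) f₀ = 169.6 Hz  (b) Q = 0.9292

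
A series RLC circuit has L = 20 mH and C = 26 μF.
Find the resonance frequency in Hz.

Step 1 — Resonance condition Im(Z)=0 gives ω₀ = 1/√(LC).
Step 2 — ω₀ = 1/√(0.02·2.6e-05) = 1387 rad/s.
Step 3 — f₀ = ω₀/(2π) = 220.7 Hz.

f₀ = 220.7 Hz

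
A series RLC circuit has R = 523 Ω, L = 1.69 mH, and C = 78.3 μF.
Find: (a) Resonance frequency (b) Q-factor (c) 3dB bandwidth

Step 1 — Resonance condition Im(Z)=0 gives ω₀ = 1/√(LC).
Step 2 — ω₀ = 1/√(0.00169·7.83e-05) = 2749 rad/s.
Step 3 — f₀ = ω₀/(2π) = 437.5 Hz.
Step 4 — Series Q: Q = ω₀L/R = 2749·0.00169/523 = 0.008883.
Step 5 — 3dB bandwidth: Δω = ω₀/Q = 3.095e+05 rad/s; BW = Δω/(2π) = 4.925e+04 Hz.

(a) f₀ = 437.5 Hz  (b) Q = 0.008883  (c) BW = 4.925e+04 Hz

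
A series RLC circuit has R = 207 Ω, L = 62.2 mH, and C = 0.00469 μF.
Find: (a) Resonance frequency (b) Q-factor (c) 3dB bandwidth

Step 1 — Resonance: ω₀ = 1/√(LC) = 1/√(0.0622·4.69e-09) = 5.855e+04 rad/s.
Step 2 — f₀ = ω₀/(2π) = 9318 Hz.
Step 3 — Series Q: Q = ω₀L/R = 5.855e+04·0.0622/207 = 17.59.
Step 4 — Bandwidth: Δω = ω₀/Q = 3328 rad/s; BW = Δω/(2π) = 529.7 Hz.

(a) f₀ = 9318 Hz  (b) Q = 17.59  (c) BW = 529.7 Hz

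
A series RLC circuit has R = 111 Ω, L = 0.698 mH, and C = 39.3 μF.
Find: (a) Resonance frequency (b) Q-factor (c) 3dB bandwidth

Step 1 — Resonance: ω₀ = 1/√(LC) = 1/√(0.000698·3.93e-05) = 6038 rad/s.
Step 2 — f₀ = ω₀/(2π) = 960.9 Hz.
Step 3 — Series Q: Q = ω₀L/R = 6038·0.000698/111 = 0.03797.
Step 4 — Bandwidth: Δω = ω₀/Q = 1.59e+05 rad/s; BW = Δω/(2π) = 2.531e+04 Hz.

(a) f₀ = 960.9 Hz  (b) Q = 0.03797  (c) BW = 2.531e+04 Hz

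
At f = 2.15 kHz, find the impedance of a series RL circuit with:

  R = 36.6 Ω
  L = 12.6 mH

Step 1 — Angular frequency: ω = 2π·f = 2π·2150 = 1.351e+04 rad/s.
Step 2 — Component impedances:
  R: Z = R = 36.6 Ω
  L: Z = jωL = j·1.351e+04·0.0126 = 0 + j170.2 Ω
Step 3 — Series combination: Z_total = R + L = 36.6 + j170.2 Ω = 174.1∠77.9° Ω.

Z = 36.6 + j170.2 Ω = 174.1∠77.9° Ω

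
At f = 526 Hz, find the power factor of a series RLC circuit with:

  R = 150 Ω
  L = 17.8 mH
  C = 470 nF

Step 1 — Angular frequency: ω = 2π·f = 2π·526 = 3305 rad/s.
Step 2 — Component impedances:
  R: Z = R = 150 Ω
  L: Z = jωL = j·3305·0.0178 = 0 + j58.83 Ω
  C: Z = 1/(jωC) = -j/(ω·C) = 0 - j643.8 Ω
Step 3 — Series combination: Z_total = R + L + C = 150 - j585 Ω = 603.9∠-75.6° Ω.
Step 4 — Power factor: PF = cos(φ) = Re(Z)/|Z| = 150/603.9 = 0.2484.
Step 5 — Type: Im(Z) = -585 ⇒ leading (phase φ = -75.6°).

PF = 0.2484 (leading, φ = -75.6°)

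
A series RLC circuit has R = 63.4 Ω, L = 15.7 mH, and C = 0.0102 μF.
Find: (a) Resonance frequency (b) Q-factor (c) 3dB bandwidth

Step 1 — Resonance: ω₀ = 1/√(LC) = 1/√(0.0157·1.02e-08) = 7.902e+04 rad/s.
Step 2 — f₀ = ω₀/(2π) = 1.258e+04 Hz.
Step 3 — Series Q: Q = ω₀L/R = 7.902e+04·0.0157/63.4 = 19.57.
Step 4 — Bandwidth: Δω = ω₀/Q = 4038 rad/s; BW = Δω/(2π) = 642.7 Hz.

(a) f₀ = 1.258e+04 Hz  (b) Q = 19.57  (c) BW = 642.7 Hz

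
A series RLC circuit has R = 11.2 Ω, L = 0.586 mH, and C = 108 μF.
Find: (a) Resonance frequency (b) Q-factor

Step 1 — Resonance condition Im(Z)=0 gives ω₀ = 1/√(LC).
Step 2 — ω₀ = 1/√(0.000586·0.000108) = 3975 rad/s.
Step 3 — f₀ = ω₀/(2π) = 632.6 Hz.
Step 4 — Series Q: Q = ω₀L/R = 3975·0.000586/11.2 = 0.208.

(a) f₀ = 632.6 Hz  (b) Q = 0.208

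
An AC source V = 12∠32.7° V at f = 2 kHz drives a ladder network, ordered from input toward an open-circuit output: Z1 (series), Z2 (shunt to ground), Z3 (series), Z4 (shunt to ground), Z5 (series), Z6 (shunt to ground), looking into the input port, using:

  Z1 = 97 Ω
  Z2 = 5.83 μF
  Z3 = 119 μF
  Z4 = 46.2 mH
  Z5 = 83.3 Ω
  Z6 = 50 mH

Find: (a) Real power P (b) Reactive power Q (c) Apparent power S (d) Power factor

Step 1 — Angular frequency: ω = 2π·f = 2π·2000 = 1.257e+04 rad/s.
Step 2 — Component impedances:
  Z1: Z = R = 97 Ω
  Z2: Z = 1/(jωC) = -j/(ω·C) = 0 - j13.65 Ω
  Z3: Z = 1/(jωC) = -j/(ω·C) = 0 - j0.6687 Ω
  Z4: Z = jωL = j·1.257e+04·0.0462 = 0 + j580.6 Ω
  Z5: Z = R = 83.3 Ω
  Z6: Z = jωL = j·1.257e+04·0.05 = 0 + j628.3 Ω
Step 3 — Ladder network (open output): work backward from the far end, alternating series and parallel combinations. Z_in = 97.04 - j14.29 Ω = 98.09∠-8.4° Ω.
Step 4 — Source phasor: V = 12∠32.7° V = 10.1 + j6.483 V.
Step 5 — Current: I = V / Z = 0.09222 + j0.08039 A = 0.1223∠41.1° A.
Step 6 — Complex power: S = V·I* = 1.452 - j0.2139 VA.
Step 7 — Real power: P = Re(S) = 1.452 W.
Step 8 — Reactive power: Q = Im(S) = -0.2139 VAR.
Step 9 — Apparent power: |S| = 1.468 VA.
Step 10 — Power factor: PF = P/|S| = 0.9893 (leading).

(a) P = 1.452 W  (b) Q = -0.2139 VAR  (c) S = 1.468 VA  (d) PF = 0.9893 (leading)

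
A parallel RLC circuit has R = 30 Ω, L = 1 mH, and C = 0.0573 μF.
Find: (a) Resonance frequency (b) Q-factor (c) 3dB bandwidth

Step 1 — Resonance: ω₀ = 1/√(LC) = 1/√(0.001·5.73e-08) = 1.321e+05 rad/s.
Step 2 — f₀ = ω₀/(2π) = 2.103e+04 Hz.
Step 3 — Parallel Q: Q = R/(ω₀L) = 30/(1.321e+05·0.001) = 0.2271.
Step 4 — Bandwidth: Δω = ω₀/Q = 5.817e+05 rad/s; BW = Δω/(2π) = 9.259e+04 Hz.

(a) f₀ = 2.103e+04 Hz  (b) Q = 0.2271  (c) BW = 9.259e+04 Hz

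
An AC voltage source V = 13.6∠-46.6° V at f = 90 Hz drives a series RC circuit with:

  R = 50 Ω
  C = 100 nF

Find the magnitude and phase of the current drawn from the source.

Step 1 — Angular frequency: ω = 2π·f = 2π·90 = 565.5 rad/s.
Step 2 — Component impedances:
  R: Z = R = 50 Ω
  C: Z = 1/(jωC) = -j/(ω·C) = 0 - j1.768e+04 Ω
Step 3 — Series combination: Z_total = R + C = 50 - j1.768e+04 Ω = 1.768e+04∠-89.8° Ω.
Step 4 — Source phasor: V = 13.6∠-46.6° V = 9.344 - j9.881 V.
Step 5 — Ohm's law: I = V / Z_total = (9.344 - j9.881) / (50 - j1.768e+04) = 0.0005603 + j0.0005268 A.
Step 6 — Convert to polar: |I| = 0.0007691 A, ∠I = 43.2°.

I = 0.0007691∠43.2° A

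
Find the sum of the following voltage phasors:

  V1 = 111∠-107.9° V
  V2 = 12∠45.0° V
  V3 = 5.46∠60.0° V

Step 1 — Convert each phasor to rectangular form:
  V1 = 111·(cos(-107.9°) + j·sin(-107.9°)) = -34.12 - j105.6 V
  V2 = 12·(cos(45.0°) + j·sin(45.0°)) = 8.485 + j8.485 V
  V3 = 5.46·(cos(60.0°) + j·sin(60.0°)) = 2.73 + j4.728 V
Step 2 — Sum components: V_total = -22.9 - j92.41 V.
Step 3 — Convert to polar: |V_total| = 95.21 V, ∠V_total = -103.9°.

V_total = 95.21∠-103.9° V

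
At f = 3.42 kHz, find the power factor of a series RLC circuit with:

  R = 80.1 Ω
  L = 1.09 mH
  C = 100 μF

Step 1 — Angular frequency: ω = 2π·f = 2π·3420 = 2.149e+04 rad/s.
Step 2 — Component impedances:
  R: Z = R = 80.1 Ω
  L: Z = jωL = j·2.149e+04·0.00109 = 0 + j23.42 Ω
  C: Z = 1/(jωC) = -j/(ω·C) = 0 - j0.4654 Ω
Step 3 — Series combination: Z_total = R + L + C = 80.1 + j22.96 Ω = 83.32∠16.0° Ω.
Step 4 — Power factor: PF = cos(φ) = Re(Z)/|Z| = 80.1/83.325 = 0.9613.
Step 5 — Type: Im(Z) = 22.96 ⇒ lagging (phase φ = 16.0°).

PF = 0.9613 (lagging, φ = 16.0°)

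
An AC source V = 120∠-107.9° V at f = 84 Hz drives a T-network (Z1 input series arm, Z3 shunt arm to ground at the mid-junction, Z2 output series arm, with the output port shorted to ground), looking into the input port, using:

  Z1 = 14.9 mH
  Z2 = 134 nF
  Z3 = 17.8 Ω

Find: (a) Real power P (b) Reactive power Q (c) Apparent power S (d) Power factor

Step 1 — Angular frequency: ω = 2π·f = 2π·84 = 527.8 rad/s.
Step 2 — Component impedances:
  Z1: Z = jωL = j·527.8·0.0149 = 0 + j7.864 Ω
  Z2: Z = 1/(jωC) = -j/(ω·C) = 0 - j1.414e+04 Ω
  Z3: Z = R = 17.8 Ω
Step 3 — With the output port shorted to ground, the output series arm Z2 runs from the junction to ground; the shunt arm Z3 also runs from the junction to ground. They appear in parallel: Z3 || Z2 = 17.8 - j0.02241 Ω.
Step 4 — Series with input arm Z1: Z_in = Z1 + (Z3 || Z2) = 17.8 + j7.842 Ω = 19.45∠23.8° Ω.
Step 5 — Source phasor: V = 120∠-107.9° V = -36.88 - j114.2 V.
Step 6 — Current: I = V / Z = -4.102 - j4.608 A = 6.169∠-131.7° A.
Step 7 — Complex power: S = V·I* = 677.5 + j298.5 VA.
Step 8 — Real power: P = Re(S) = 677.5 W.
Step 9 — Reactive power: Q = Im(S) = 298.5 VAR.
Step 10 — Apparent power: |S| = 740.3 VA.
Step 11 — Power factor: PF = P/|S| = 0.9151 (lagging).

(a) P = 677.5 W  (b) Q = 298.5 VAR  (c) S = 740.3 VA  (d) PF = 0.9151 (lagging)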